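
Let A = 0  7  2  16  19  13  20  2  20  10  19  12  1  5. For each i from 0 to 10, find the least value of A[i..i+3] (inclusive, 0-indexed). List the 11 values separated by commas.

0, 2, 2, 13, 2, 2, 2, 2, 10, 1, 1

[0, 7, 2, 16] → min 0
[7, 2, 16, 19] → min 2
[2, 16, 19, 13] → min 2
[16, 19, 13, 20] → min 13
[19, 13, 20, 2] → min 2
[13, 20, 2, 20] → min 2
[20, 2, 20, 10] → min 2
[2, 20, 10, 19] → min 2
[20, 10, 19, 12] → min 10
[10, 19, 12, 1] → min 1
[19, 12, 1, 5] → min 1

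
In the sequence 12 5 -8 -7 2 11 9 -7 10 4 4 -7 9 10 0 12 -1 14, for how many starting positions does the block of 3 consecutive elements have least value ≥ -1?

6

12 5 -8 → min -8
5 -8 -7 → min -8
-8 -7 2 → min -8
-7 2 11 → min -7
2 11 9 → min 2  ≥ -1 ✓
11 9 -7 → min -7
9 -7 10 → min -7
-7 10 4 → min -7
10 4 4 → min 4  ≥ -1 ✓
4 4 -7 → min -7
4 -7 9 → min -7
-7 9 10 → min -7
9 10 0 → min 0  ≥ -1 ✓
10 0 12 → min 0  ≥ -1 ✓
0 12 -1 → min -1  ≥ -1 ✓
12 -1 14 → min -1  ≥ -1 ✓
6 windows satisfy the condition.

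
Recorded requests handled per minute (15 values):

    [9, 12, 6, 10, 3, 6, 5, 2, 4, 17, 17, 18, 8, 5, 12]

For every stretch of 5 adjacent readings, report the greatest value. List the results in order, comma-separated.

9 12 6 10 3 → max 12
12 6 10 3 6 → max 12
6 10 3 6 5 → max 10
10 3 6 5 2 → max 10
3 6 5 2 4 → max 6
6 5 2 4 17 → max 17
5 2 4 17 17 → max 17
2 4 17 17 18 → max 18
4 17 17 18 8 → max 18
17 17 18 8 5 → max 18
17 18 8 5 12 → max 18

12, 12, 10, 10, 6, 17, 17, 18, 18, 18, 18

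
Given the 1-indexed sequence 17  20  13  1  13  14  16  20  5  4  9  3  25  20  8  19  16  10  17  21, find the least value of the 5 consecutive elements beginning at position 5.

Elements at indices 5..9: 13, 14, 16, 20, 5
min(13, 14, 16, 20, 5) = 5

5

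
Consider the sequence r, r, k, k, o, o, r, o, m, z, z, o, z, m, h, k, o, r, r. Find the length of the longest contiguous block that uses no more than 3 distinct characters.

8

add r: window [r] (1 distinct), len 1
add r: window [r, r] (1 distinct), len 2
add k: window [r, r, k] (2 distinct), len 3
add k: window [r, r, k, k] (2 distinct), len 4
add o: window [r, r, k, k, o] (3 distinct), len 5
add o: window [r, r, k, k, o, o] (3 distinct), len 6
add r: window [r, r, k, k, o, o, r] (3 distinct), len 7
add o: window [r, r, k, k, o, o, r, o] (3 distinct), len 8
add m: window [o, o, r, o, m] (3 distinct), len 5
add z: window [o, m, z] (3 distinct), len 3
add z: window [o, m, z, z] (3 distinct), len 4
add o: window [o, m, z, z, o] (3 distinct), len 5
add z: window [o, m, z, z, o, z] (3 distinct), len 6
add m: window [o, m, z, z, o, z, m] (3 distinct), len 7
add h: window [z, m, h] (3 distinct), len 3
add k: window [m, h, k] (3 distinct), len 3
add o: window [h, k, o] (3 distinct), len 3
add r: window [k, o, r] (3 distinct), len 3
add r: window [k, o, r, r] (3 distinct), len 4
Longest length with ≤3 distinct: 8.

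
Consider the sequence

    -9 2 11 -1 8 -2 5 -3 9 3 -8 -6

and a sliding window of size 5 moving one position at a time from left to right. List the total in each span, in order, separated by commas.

Sliding a size-5 window across the 12 values:
(-9, 2, 11, -1, 8) → sum 11
(2, 11, -1, 8, -2) → sum 18
(11, -1, 8, -2, 5) → sum 21
(-1, 8, -2, 5, -3) → sum 7
(8, -2, 5, -3, 9) → sum 17
(-2, 5, -3, 9, 3) → sum 12
(5, -3, 9, 3, -8) → sum 6
(-3, 9, 3, -8, -6) → sum -5

11, 18, 21, 7, 17, 12, 6, -5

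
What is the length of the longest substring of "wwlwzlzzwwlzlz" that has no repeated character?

add w: [w] len 1
add w (repeat w, move left end past it): [w] len 1
add l: [w, l] len 2
add w (repeat w, move left end past it): [l, w] len 2
add z: [l, w, z] len 3
add l (repeat l, move left end past it): [w, z, l] len 3
add z (repeat z, move left end past it): [l, z] len 2
add z (repeat z, move left end past it): [z] len 1
add w: [z, w] len 2
add w (repeat w, move left end past it): [w] len 1
add l: [w, l] len 2
add z: [w, l, z] len 3
add l (repeat l, move left end past it): [z, l] len 2
add z (repeat z, move left end past it): [l, z] len 2
Longest all-distinct length: 3.

3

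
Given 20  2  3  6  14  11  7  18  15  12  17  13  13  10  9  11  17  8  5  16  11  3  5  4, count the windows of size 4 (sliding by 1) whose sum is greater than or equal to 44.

11

[20, 2, 3, 6] → sum 31
[2, 3, 6, 14] → sum 25
[3, 6, 14, 11] → sum 34
[6, 14, 11, 7] → sum 38
[14, 11, 7, 18] → sum 50  ≥ 44 ✓
[11, 7, 18, 15] → sum 51  ≥ 44 ✓
[7, 18, 15, 12] → sum 52  ≥ 44 ✓
[18, 15, 12, 17] → sum 62  ≥ 44 ✓
[15, 12, 17, 13] → sum 57  ≥ 44 ✓
[12, 17, 13, 13] → sum 55  ≥ 44 ✓
[17, 13, 13, 10] → sum 53  ≥ 44 ✓
[13, 13, 10, 9] → sum 45  ≥ 44 ✓
[13, 10, 9, 11] → sum 43
[10, 9, 11, 17] → sum 47  ≥ 44 ✓
[9, 11, 17, 8] → sum 45  ≥ 44 ✓
[11, 17, 8, 5] → sum 41
[17, 8, 5, 16] → sum 46  ≥ 44 ✓
[8, 5, 16, 11] → sum 40
[5, 16, 11, 3] → sum 35
[16, 11, 3, 5] → sum 35
[11, 3, 5, 4] → sum 23
11 windows satisfy the condition.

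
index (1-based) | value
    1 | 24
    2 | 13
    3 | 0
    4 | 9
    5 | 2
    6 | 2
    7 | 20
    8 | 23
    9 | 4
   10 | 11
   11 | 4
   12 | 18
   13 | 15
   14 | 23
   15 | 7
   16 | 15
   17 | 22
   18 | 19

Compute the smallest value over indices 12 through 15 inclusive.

Elements at indices 12..15: 18, 15, 23, 7
min(18, 15, 23, 7) = 7

7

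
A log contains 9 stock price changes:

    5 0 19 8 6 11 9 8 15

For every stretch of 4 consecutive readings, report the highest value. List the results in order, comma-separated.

19, 19, 19, 11, 11, 15

(5, 0, 19, 8) → max 19
(0, 19, 8, 6) → max 19
(19, 8, 6, 11) → max 19
(8, 6, 11, 9) → max 11
(6, 11, 9, 8) → max 11
(11, 9, 8, 15) → max 15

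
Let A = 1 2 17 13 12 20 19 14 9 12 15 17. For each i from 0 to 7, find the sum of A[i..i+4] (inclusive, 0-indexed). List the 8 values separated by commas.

1 2 17 13 12 → sum 45
2 17 13 12 20 → sum 64
17 13 12 20 19 → sum 81
13 12 20 19 14 → sum 78
12 20 19 14 9 → sum 74
20 19 14 9 12 → sum 74
19 14 9 12 15 → sum 69
14 9 12 15 17 → sum 67

45, 64, 81, 78, 74, 74, 69, 67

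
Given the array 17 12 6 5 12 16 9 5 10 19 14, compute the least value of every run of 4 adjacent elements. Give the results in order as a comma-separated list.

5, 5, 5, 5, 5, 5, 5, 5

Sliding a size-4 window across the 11 values:
(17, 12, 6, 5) → min 5
(12, 6, 5, 12) → min 5
(6, 5, 12, 16) → min 5
(5, 12, 16, 9) → min 5
(12, 16, 9, 5) → min 5
(16, 9, 5, 10) → min 5
(9, 5, 10, 19) → min 5
(5, 10, 19, 14) → min 5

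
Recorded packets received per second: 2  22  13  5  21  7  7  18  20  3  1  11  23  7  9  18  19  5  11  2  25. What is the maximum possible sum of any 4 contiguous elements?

61

2 22 13 5 → sum 42
22 13 5 21 → sum 61
13 5 21 7 → sum 46
5 21 7 7 → sum 40
21 7 7 18 → sum 53
7 7 18 20 → sum 52
7 18 20 3 → sum 48
18 20 3 1 → sum 42
20 3 1 11 → sum 35
3 1 11 23 → sum 38
1 11 23 7 → sum 42
11 23 7 9 → sum 50
23 7 9 18 → sum 57
7 9 18 19 → sum 53
9 18 19 5 → sum 51
18 19 5 11 → sum 53
19 5 11 2 → sum 37
5 11 2 25 → sum 43
Maximum of these is 61.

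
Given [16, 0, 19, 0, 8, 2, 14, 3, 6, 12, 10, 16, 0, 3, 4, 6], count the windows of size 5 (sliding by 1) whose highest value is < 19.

9

(16, 0, 19, 0, 8) → max 19
(0, 19, 0, 8, 2) → max 19
(19, 0, 8, 2, 14) → max 19
(0, 8, 2, 14, 3) → max 14  < 19 ✓
(8, 2, 14, 3, 6) → max 14  < 19 ✓
(2, 14, 3, 6, 12) → max 14  < 19 ✓
(14, 3, 6, 12, 10) → max 14  < 19 ✓
(3, 6, 12, 10, 16) → max 16  < 19 ✓
(6, 12, 10, 16, 0) → max 16  < 19 ✓
(12, 10, 16, 0, 3) → max 16  < 19 ✓
(10, 16, 0, 3, 4) → max 16  < 19 ✓
(16, 0, 3, 4, 6) → max 16  < 19 ✓
9 windows satisfy the condition.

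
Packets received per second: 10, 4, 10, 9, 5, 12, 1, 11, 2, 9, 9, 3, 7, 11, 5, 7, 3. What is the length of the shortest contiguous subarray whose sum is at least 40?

add 10: running sum 10 < 40
add 4: running sum 14 < 40
add 10: running sum 24 < 40
add 9: running sum 33 < 40
add 5: running sum 38 < 40
end 5: [4, 10, 9, 5, 12] sum 40, len 5
end 6: [4, 10, 9, 5, 12, 1] sum 41, len 6
end 7: [10, 9, 5, 12, 1, 11] sum 48, len 6
end 8: [9, 5, 12, 1, 11, 2] sum 40, len 6
end 9: [5, 12, 1, 11, 2, 9] sum 40, len 6
end 10: [12, 1, 11, 2, 9, 9] sum 44, len 6
end 11: [12, 1, 11, 2, 9, 9, 3] sum 47, len 7
end 12: [11, 2, 9, 9, 3, 7] sum 41, len 6
end 13: [2, 9, 9, 3, 7, 11] sum 41, len 6
end 14: [9, 9, 3, 7, 11, 5] sum 44, len 6
end 15: [9, 3, 7, 11, 5, 7] sum 42, len 6
end 16: [9, 3, 7, 11, 5, 7, 3] sum 45, len 7
Shortest qualifying length: 5.

5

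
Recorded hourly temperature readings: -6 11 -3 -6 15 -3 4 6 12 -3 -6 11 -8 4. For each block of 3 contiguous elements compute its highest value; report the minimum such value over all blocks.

Each size-3 window and its max:
-6 11 -3 → max 11
11 -3 -6 → max 11
-3 -6 15 → max 15
-6 15 -3 → max 15
15 -3 4 → max 15
-3 4 6 → max 6
4 6 12 → max 12
6 12 -3 → max 12
12 -3 -6 → max 12
-3 -6 11 → max 11
-6 11 -8 → max 11
11 -8 4 → max 11
Minimum of these is 6.

6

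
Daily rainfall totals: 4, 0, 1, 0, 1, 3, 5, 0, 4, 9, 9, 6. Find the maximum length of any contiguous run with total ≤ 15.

Extend to the right; shrink from the left whenever the sum exceeds 15:
→ 4: sum 4, len 1
→ 0: sum 4, len 2
→ 1: sum 5, len 3
→ 0: sum 5, len 4
→ 1: sum 6, len 5
→ 3: sum 9, len 6
→ 5: sum 14, len 7
→ 0: sum 14, len 8
→ 4 (dropped 4): sum 14, len 8
→ 9 (dropped 0, 1, 0, 1, 3, 5): sum 13, len 3
→ 9 (dropped 0, 4, 9): sum 9, len 1
→ 6: sum 15, len 2
Longest length seen: 8.

8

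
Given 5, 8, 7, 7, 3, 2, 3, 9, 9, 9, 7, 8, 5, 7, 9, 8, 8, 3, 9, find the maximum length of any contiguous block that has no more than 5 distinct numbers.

13

add 5: window [5] (1 distinct), len 1
add 8: window [5, 8] (2 distinct), len 2
add 7: window [5, 8, 7] (3 distinct), len 3
add 7: window [5, 8, 7, 7] (3 distinct), len 4
add 3: window [5, 8, 7, 7, 3] (4 distinct), len 5
add 2: window [5, 8, 7, 7, 3, 2] (5 distinct), len 6
add 3: window [5, 8, 7, 7, 3, 2, 3] (5 distinct), len 7
add 9: window [8, 7, 7, 3, 2, 3, 9] (5 distinct), len 7
add 9: window [8, 7, 7, 3, 2, 3, 9, 9] (5 distinct), len 8
add 9: window [8, 7, 7, 3, 2, 3, 9, 9, 9] (5 distinct), len 9
add 7: window [8, 7, 7, 3, 2, 3, 9, 9, 9, 7] (5 distinct), len 10
add 8: window [8, 7, 7, 3, 2, 3, 9, 9, 9, 7, 8] (5 distinct), len 11
add 5: window [3, 9, 9, 9, 7, 8, 5] (5 distinct), len 7
add 7: window [3, 9, 9, 9, 7, 8, 5, 7] (5 distinct), len 8
add 9: window [3, 9, 9, 9, 7, 8, 5, 7, 9] (5 distinct), len 9
add 8: window [3, 9, 9, 9, 7, 8, 5, 7, 9, 8] (5 distinct), len 10
add 8: window [3, 9, 9, 9, 7, 8, 5, 7, 9, 8, 8] (5 distinct), len 11
add 3: window [3, 9, 9, 9, 7, 8, 5, 7, 9, 8, 8, 3] (5 distinct), len 12
add 9: window [3, 9, 9, 9, 7, 8, 5, 7, 9, 8, 8, 3, 9] (5 distinct), len 13
Longest length with ≤5 distinct: 13.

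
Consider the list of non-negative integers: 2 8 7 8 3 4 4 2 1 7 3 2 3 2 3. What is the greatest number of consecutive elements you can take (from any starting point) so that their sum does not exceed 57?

14

Extend to the right; shrink from the left whenever the sum exceeds 57:
add 2: [2] sum 2, len 1
add 8: [2, 8] sum 10, len 2
add 7: [2, 8, 7] sum 17, len 3
add 8: [2, 8, 7, 8] sum 25, len 4
add 3: [2, 8, 7, 8, 3] sum 28, len 5
add 4: [2, 8, 7, 8, 3, 4] sum 32, len 6
add 4: [2, 8, 7, 8, 3, 4, 4] sum 36, len 7
add 2: [2, 8, 7, 8, 3, 4, 4, 2] sum 38, len 8
add 1: [2, 8, 7, 8, 3, 4, 4, 2, 1] sum 39, len 9
add 7: [2, 8, 7, 8, 3, 4, 4, 2, 1, 7] sum 46, len 10
add 3: [2, 8, 7, 8, 3, 4, 4, 2, 1, 7, 3] sum 49, len 11
add 2: [2, 8, 7, 8, 3, 4, 4, 2, 1, 7, 3, 2] sum 51, len 12
add 3: [2, 8, 7, 8, 3, 4, 4, 2, 1, 7, 3, 2, 3] sum 54, len 13
add 2: [2, 8, 7, 8, 3, 4, 4, 2, 1, 7, 3, 2, 3, 2] sum 56, len 14
add 3: [8, 7, 8, 3, 4, 4, 2, 1, 7, 3, 2, 3, 2, 3] sum 57, len 14
Longest length seen: 14.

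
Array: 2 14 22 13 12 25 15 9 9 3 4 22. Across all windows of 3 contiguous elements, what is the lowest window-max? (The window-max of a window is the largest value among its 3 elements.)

9

Each size-3 window and its max:
2 14 22 → max 22
14 22 13 → max 22
22 13 12 → max 22
13 12 25 → max 25
12 25 15 → max 25
25 15 9 → max 25
15 9 9 → max 15
9 9 3 → max 9
9 3 4 → max 9
3 4 22 → max 22
Lowest of these is 9.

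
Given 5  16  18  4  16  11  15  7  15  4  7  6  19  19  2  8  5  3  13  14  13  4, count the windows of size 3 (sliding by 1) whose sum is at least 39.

5

(5, 16, 18) → sum 39  ≥ 39 ✓
(16, 18, 4) → sum 38
(18, 4, 16) → sum 38
(4, 16, 11) → sum 31
(16, 11, 15) → sum 42  ≥ 39 ✓
(11, 15, 7) → sum 33
(15, 7, 15) → sum 37
(7, 15, 4) → sum 26
(15, 4, 7) → sum 26
(4, 7, 6) → sum 17
(7, 6, 19) → sum 32
(6, 19, 19) → sum 44  ≥ 39 ✓
(19, 19, 2) → sum 40  ≥ 39 ✓
(19, 2, 8) → sum 29
(2, 8, 5) → sum 15
(8, 5, 3) → sum 16
(5, 3, 13) → sum 21
(3, 13, 14) → sum 30
(13, 14, 13) → sum 40  ≥ 39 ✓
(14, 13, 4) → sum 31
5 windows satisfy the condition.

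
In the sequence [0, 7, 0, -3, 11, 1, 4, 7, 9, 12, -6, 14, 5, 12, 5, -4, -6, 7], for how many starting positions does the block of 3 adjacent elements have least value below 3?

[0, 7, 0] → min 0  < 3 ✓
[7, 0, -3] → min -3  < 3 ✓
[0, -3, 11] → min -3  < 3 ✓
[-3, 11, 1] → min -3  < 3 ✓
[11, 1, 4] → min 1  < 3 ✓
[1, 4, 7] → min 1  < 3 ✓
[4, 7, 9] → min 4
[7, 9, 12] → min 7
[9, 12, -6] → min -6  < 3 ✓
[12, -6, 14] → min -6  < 3 ✓
[-6, 14, 5] → min -6  < 3 ✓
[14, 5, 12] → min 5
[5, 12, 5] → min 5
[12, 5, -4] → min -4  < 3 ✓
[5, -4, -6] → min -6  < 3 ✓
[-4, -6, 7] → min -6  < 3 ✓
12 windows satisfy the condition.

12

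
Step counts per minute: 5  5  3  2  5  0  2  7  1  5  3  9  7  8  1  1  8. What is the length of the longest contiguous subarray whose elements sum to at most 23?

7

add 5: [5] sum 5, len 1
add 5: [5, 5] sum 10, len 2
add 3: [5, 5, 3] sum 13, len 3
add 2: [5, 5, 3, 2] sum 15, len 4
add 5: [5, 5, 3, 2, 5] sum 20, len 5
add 0: [5, 5, 3, 2, 5, 0] sum 20, len 6
add 2: [5, 5, 3, 2, 5, 0, 2] sum 22, len 7
add 7: [3, 2, 5, 0, 2, 7] sum 19, len 6
add 1: [3, 2, 5, 0, 2, 7, 1] sum 20, len 7
add 5: [2, 5, 0, 2, 7, 1, 5] sum 22, len 7
add 3: [5, 0, 2, 7, 1, 5, 3] sum 23, len 7
add 9: [1, 5, 3, 9] sum 18, len 4
add 7: [3, 9, 7] sum 19, len 3
add 8: [7, 8] sum 15, len 2
add 1: [7, 8, 1] sum 16, len 3
add 1: [7, 8, 1, 1] sum 17, len 4
add 8: [8, 1, 1, 8] sum 18, len 4
Longest length seen: 7.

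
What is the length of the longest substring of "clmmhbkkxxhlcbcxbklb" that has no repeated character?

5

add c: [c] len 1
add l: [c, l] len 2
add m: [c, l, m] len 3
add m (repeat m, move left end past it): [m] len 1
add h: [m, h] len 2
add b: [m, h, b] len 3
add k: [m, h, b, k] len 4
add k (repeat k, move left end past it): [k] len 1
add x: [k, x] len 2
add x (repeat x, move left end past it): [x] len 1
add h: [x, h] len 2
add l: [x, h, l] len 3
add c: [x, h, l, c] len 4
add b: [x, h, l, c, b] len 5
add c (repeat c, move left end past it): [b, c] len 2
add x: [b, c, x] len 3
add b (repeat b, move left end past it): [c, x, b] len 3
add k: [c, x, b, k] len 4
add l: [c, x, b, k, l] len 5
add b (repeat b, move left end past it): [k, l, b] len 3
Longest all-distinct length: 5.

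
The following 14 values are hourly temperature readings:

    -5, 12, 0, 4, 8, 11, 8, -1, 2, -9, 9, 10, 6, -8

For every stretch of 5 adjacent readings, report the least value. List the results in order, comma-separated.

(-5, 12, 0, 4, 8) → min -5
(12, 0, 4, 8, 11) → min 0
(0, 4, 8, 11, 8) → min 0
(4, 8, 11, 8, -1) → min -1
(8, 11, 8, -1, 2) → min -1
(11, 8, -1, 2, -9) → min -9
(8, -1, 2, -9, 9) → min -9
(-1, 2, -9, 9, 10) → min -9
(2, -9, 9, 10, 6) → min -9
(-9, 9, 10, 6, -8) → min -9

-5, 0, 0, -1, -1, -9, -9, -9, -9, -9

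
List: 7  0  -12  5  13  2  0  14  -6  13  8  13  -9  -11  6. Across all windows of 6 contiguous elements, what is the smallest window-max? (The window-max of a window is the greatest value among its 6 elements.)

7 0 -12 5 13 2 → max 13
0 -12 5 13 2 0 → max 13
-12 5 13 2 0 14 → max 14
5 13 2 0 14 -6 → max 14
13 2 0 14 -6 13 → max 14
2 0 14 -6 13 8 → max 14
0 14 -6 13 8 13 → max 14
14 -6 13 8 13 -9 → max 14
-6 13 8 13 -9 -11 → max 13
13 8 13 -9 -11 6 → max 13
Smallest of these is 13.

13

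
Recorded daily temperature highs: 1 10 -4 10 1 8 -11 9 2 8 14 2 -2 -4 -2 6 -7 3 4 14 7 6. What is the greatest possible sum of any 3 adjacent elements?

27

Each size-3 window and its sum:
[1, 10, -4] → sum 7
[10, -4, 10] → sum 16
[-4, 10, 1] → sum 7
[10, 1, 8] → sum 19
[1, 8, -11] → sum -2
[8, -11, 9] → sum 6
[-11, 9, 2] → sum 0
[9, 2, 8] → sum 19
[2, 8, 14] → sum 24
[8, 14, 2] → sum 24
[14, 2, -2] → sum 14
[2, -2, -4] → sum -4
[-2, -4, -2] → sum -8
[-4, -2, 6] → sum 0
[-2, 6, -7] → sum -3
[6, -7, 3] → sum 2
[-7, 3, 4] → sum 0
[3, 4, 14] → sum 21
[4, 14, 7] → sum 25
[14, 7, 6] → sum 27
Greatest of these is 27.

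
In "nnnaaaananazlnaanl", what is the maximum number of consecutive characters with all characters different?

[n] len 1
[n] len 1
[n] len 1
[n, a] len 2
[a] len 1
[a] len 1
[a] len 1
[a, n] len 2
[n, a] len 2
[a, n] len 2
[n, a] len 2
[n, a, z] len 3
[n, a, z, l] len 4
[a, z, l, n] len 4
[z, l, n, a] len 4
[a] len 1
[a, n] len 2
[a, n, l] len 3
Longest all-distinct length: 4.

4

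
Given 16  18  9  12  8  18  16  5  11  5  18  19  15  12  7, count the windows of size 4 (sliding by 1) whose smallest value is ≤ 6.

6

[16, 18, 9, 12] → min 9
[18, 9, 12, 8] → min 8
[9, 12, 8, 18] → min 8
[12, 8, 18, 16] → min 8
[8, 18, 16, 5] → min 5  ≤ 6 ✓
[18, 16, 5, 11] → min 5  ≤ 6 ✓
[16, 5, 11, 5] → min 5  ≤ 6 ✓
[5, 11, 5, 18] → min 5  ≤ 6 ✓
[11, 5, 18, 19] → min 5  ≤ 6 ✓
[5, 18, 19, 15] → min 5  ≤ 6 ✓
[18, 19, 15, 12] → min 12
[19, 15, 12, 7] → min 7
6 windows satisfy the condition.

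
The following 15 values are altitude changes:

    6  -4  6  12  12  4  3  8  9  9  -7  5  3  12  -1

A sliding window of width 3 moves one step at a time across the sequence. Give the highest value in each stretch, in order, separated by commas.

6, 12, 12, 12, 12, 8, 9, 9, 9, 9, 5, 12, 12

(6, -4, 6) → max 6
(-4, 6, 12) → max 12
(6, 12, 12) → max 12
(12, 12, 4) → max 12
(12, 4, 3) → max 12
(4, 3, 8) → max 8
(3, 8, 9) → max 9
(8, 9, 9) → max 9
(9, 9, -7) → max 9
(9, -7, 5) → max 9
(-7, 5, 3) → max 5
(5, 3, 12) → max 12
(3, 12, -1) → max 12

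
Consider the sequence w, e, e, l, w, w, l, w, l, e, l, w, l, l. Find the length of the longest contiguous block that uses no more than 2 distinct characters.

add w: window [w] (1 distinct), len 1
add e: window [w, e] (2 distinct), len 2
add e: window [w, e, e] (2 distinct), len 3
add l: window [e, e, l] (2 distinct), len 3
add w: window [l, w] (2 distinct), len 2
add w: window [l, w, w] (2 distinct), len 3
add l: window [l, w, w, l] (2 distinct), len 4
add w: window [l, w, w, l, w] (2 distinct), len 5
add l: window [l, w, w, l, w, l] (2 distinct), len 6
add e: window [l, e] (2 distinct), len 2
add l: window [l, e, l] (2 distinct), len 3
add w: window [l, w] (2 distinct), len 2
add l: window [l, w, l] (2 distinct), len 3
add l: window [l, w, l, l] (2 distinct), len 4
Longest length with ≤2 distinct: 6.

6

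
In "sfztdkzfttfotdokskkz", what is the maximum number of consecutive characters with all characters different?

[s] len 1
[s, f] len 2
[s, f, z] len 3
[s, f, z, t] len 4
[s, f, z, t, d] len 5
[s, f, z, t, d, k] len 6
[t, d, k, z] len 4
[t, d, k, z, f] len 5
[d, k, z, f, t] len 5
[t] len 1
[t, f] len 2
[t, f, o] len 3
[f, o, t] len 3
[f, o, t, d] len 4
[t, d, o] len 3
[t, d, o, k] len 4
[t, d, o, k, s] len 5
[s, k] len 2
[k] len 1
[k, z] len 2
Longest all-distinct length: 6.

6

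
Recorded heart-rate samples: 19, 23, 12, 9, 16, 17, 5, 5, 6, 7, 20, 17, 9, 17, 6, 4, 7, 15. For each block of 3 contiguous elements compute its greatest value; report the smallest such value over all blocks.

6

[19, 23, 12] → max 23
[23, 12, 9] → max 23
[12, 9, 16] → max 16
[9, 16, 17] → max 17
[16, 17, 5] → max 17
[17, 5, 5] → max 17
[5, 5, 6] → max 6
[5, 6, 7] → max 7
[6, 7, 20] → max 20
[7, 20, 17] → max 20
[20, 17, 9] → max 20
[17, 9, 17] → max 17
[9, 17, 6] → max 17
[17, 6, 4] → max 17
[6, 4, 7] → max 7
[4, 7, 15] → max 15
Smallest of these is 6.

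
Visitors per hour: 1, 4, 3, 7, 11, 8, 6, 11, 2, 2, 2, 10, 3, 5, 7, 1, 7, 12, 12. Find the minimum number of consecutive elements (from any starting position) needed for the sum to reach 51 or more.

8

Extend right; whenever the sum reaches 51, record the length and shrink from the left:
add 1: running sum 1 < 51
add 4: running sum 5 < 51
add 3: running sum 8 < 51
add 7: running sum 15 < 51
add 11: running sum 26 < 51
add 8: running sum 34 < 51
add 6: running sum 40 < 51
add 11: shortest ending here [1, 4, 3, 7, 11, 8, 6, 11] sum 51, len 8
add 2: shortest ending here [4, 3, 7, 11, 8, 6, 11, 2] sum 52, len 8
add 2: shortest ending here [4, 3, 7, 11, 8, 6, 11, 2, 2] sum 54, len 9
add 2: shortest ending here [3, 7, 11, 8, 6, 11, 2, 2, 2] sum 52, len 9
add 10: shortest ending here [11, 8, 6, 11, 2, 2, 2, 10] sum 52, len 8
add 3: shortest ending here [11, 8, 6, 11, 2, 2, 2, 10, 3] sum 55, len 9
add 5: shortest ending here [11, 8, 6, 11, 2, 2, 2, 10, 3, 5] sum 60, len 10
add 7: shortest ending here [8, 6, 11, 2, 2, 2, 10, 3, 5, 7] sum 56, len 10
add 1: shortest ending here [8, 6, 11, 2, 2, 2, 10, 3, 5, 7, 1] sum 57, len 11
add 7: shortest ending here [6, 11, 2, 2, 2, 10, 3, 5, 7, 1, 7] sum 56, len 11
add 12: shortest ending here [2, 2, 2, 10, 3, 5, 7, 1, 7, 12] sum 51, len 10
add 12: shortest ending here [10, 3, 5, 7, 1, 7, 12, 12] sum 57, len 8
Shortest qualifying length: 8.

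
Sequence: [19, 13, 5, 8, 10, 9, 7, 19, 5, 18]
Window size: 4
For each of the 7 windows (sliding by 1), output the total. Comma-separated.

45, 36, 32, 34, 45, 40, 49

(19, 13, 5, 8) → sum 45
(13, 5, 8, 10) → sum 36
(5, 8, 10, 9) → sum 32
(8, 10, 9, 7) → sum 34
(10, 9, 7, 19) → sum 45
(9, 7, 19, 5) → sum 40
(7, 19, 5, 18) → sum 49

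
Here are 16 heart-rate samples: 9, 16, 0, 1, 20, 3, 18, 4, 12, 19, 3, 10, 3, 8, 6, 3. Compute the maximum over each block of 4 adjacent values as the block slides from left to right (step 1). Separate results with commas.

16, 20, 20, 20, 20, 18, 19, 19, 19, 19, 10, 10, 8

Sliding a size-4 window across the 16 values:
(9, 16, 0, 1) → max 16
(16, 0, 1, 20) → max 20
(0, 1, 20, 3) → max 20
(1, 20, 3, 18) → max 20
(20, 3, 18, 4) → max 20
(3, 18, 4, 12) → max 18
(18, 4, 12, 19) → max 19
(4, 12, 19, 3) → max 19
(12, 19, 3, 10) → max 19
(19, 3, 10, 3) → max 19
(3, 10, 3, 8) → max 10
(10, 3, 8, 6) → max 10
(3, 8, 6, 3) → max 8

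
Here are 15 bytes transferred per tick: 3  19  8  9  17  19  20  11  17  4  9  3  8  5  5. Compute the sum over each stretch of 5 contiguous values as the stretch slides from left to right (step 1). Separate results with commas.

56, 72, 73, 76, 84, 71, 61, 44, 41, 29, 30

Sliding a size-5 window across the 15 values:
(3, 19, 8, 9, 17) → sum 56
(19, 8, 9, 17, 19) → sum 72
(8, 9, 17, 19, 20) → sum 73
(9, 17, 19, 20, 11) → sum 76
(17, 19, 20, 11, 17) → sum 84
(19, 20, 11, 17, 4) → sum 71
(20, 11, 17, 4, 9) → sum 61
(11, 17, 4, 9, 3) → sum 44
(17, 4, 9, 3, 8) → sum 41
(4, 9, 3, 8, 5) → sum 29
(9, 3, 8, 5, 5) → sum 30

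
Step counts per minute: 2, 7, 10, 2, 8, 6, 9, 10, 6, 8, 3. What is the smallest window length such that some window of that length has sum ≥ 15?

2

add 2: running sum 2 < 15
add 7: running sum 9 < 15
end 2: [7, 10] sum 17, len 2
end 3: [7, 10, 2] sum 19, len 3
end 4: [10, 2, 8] sum 20, len 3
end 5: [2, 8, 6] sum 16, len 3
end 6: [6, 9] sum 15, len 2
end 7: [9, 10] sum 19, len 2
end 8: [10, 6] sum 16, len 2
end 9: [10, 6, 8] sum 24, len 3
end 10: [6, 8, 3] sum 17, len 3
Shortest qualifying length: 2.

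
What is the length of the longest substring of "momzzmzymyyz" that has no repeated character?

[m] len 1
[m, o] len 2
[o, m] len 2
[o, m, z] len 3
[z] len 1
[z, m] len 2
[m, z] len 2
[m, z, y] len 3
[z, y, m] len 3
[m, y] len 2
[y] len 1
[y, z] len 2
Longest all-distinct length: 3.

3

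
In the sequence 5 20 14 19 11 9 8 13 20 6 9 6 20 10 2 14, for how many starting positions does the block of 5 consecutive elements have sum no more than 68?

[5, 20, 14, 19, 11] → sum 69
[20, 14, 19, 11, 9] → sum 73
[14, 19, 11, 9, 8] → sum 61  ≤ 68 ✓
[19, 11, 9, 8, 13] → sum 60  ≤ 68 ✓
[11, 9, 8, 13, 20] → sum 61  ≤ 68 ✓
[9, 8, 13, 20, 6] → sum 56  ≤ 68 ✓
[8, 13, 20, 6, 9] → sum 56  ≤ 68 ✓
[13, 20, 6, 9, 6] → sum 54  ≤ 68 ✓
[20, 6, 9, 6, 20] → sum 61  ≤ 68 ✓
[6, 9, 6, 20, 10] → sum 51  ≤ 68 ✓
[9, 6, 20, 10, 2] → sum 47  ≤ 68 ✓
[6, 20, 10, 2, 14] → sum 52  ≤ 68 ✓
10 windows satisfy the condition.

10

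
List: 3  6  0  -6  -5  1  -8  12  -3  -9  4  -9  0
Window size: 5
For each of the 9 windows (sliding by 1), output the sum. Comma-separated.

-2, -4, -18, -6, -3, -7, -4, -5, -17

[3, 6, 0, -6, -5] → sum -2
[6, 0, -6, -5, 1] → sum -4
[0, -6, -5, 1, -8] → sum -18
[-6, -5, 1, -8, 12] → sum -6
[-5, 1, -8, 12, -3] → sum -3
[1, -8, 12, -3, -9] → sum -7
[-8, 12, -3, -9, 4] → sum -4
[12, -3, -9, 4, -9] → sum -5
[-3, -9, 4, -9, 0] → sum -17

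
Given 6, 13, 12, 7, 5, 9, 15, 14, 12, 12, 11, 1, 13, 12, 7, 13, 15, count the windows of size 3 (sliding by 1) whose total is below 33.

10

[6, 13, 12] → sum 31  < 33 ✓
[13, 12, 7] → sum 32  < 33 ✓
[12, 7, 5] → sum 24  < 33 ✓
[7, 5, 9] → sum 21  < 33 ✓
[5, 9, 15] → sum 29  < 33 ✓
[9, 15, 14] → sum 38
[15, 14, 12] → sum 41
[14, 12, 12] → sum 38
[12, 12, 11] → sum 35
[12, 11, 1] → sum 24  < 33 ✓
[11, 1, 13] → sum 25  < 33 ✓
[1, 13, 12] → sum 26  < 33 ✓
[13, 12, 7] → sum 32  < 33 ✓
[12, 7, 13] → sum 32  < 33 ✓
[7, 13, 15] → sum 35
10 windows satisfy the condition.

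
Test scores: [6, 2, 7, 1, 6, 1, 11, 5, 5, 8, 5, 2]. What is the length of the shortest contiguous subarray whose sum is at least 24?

4

add 6: running sum 6 < 24
add 2: running sum 8 < 24
add 7: running sum 15 < 24
add 1: running sum 16 < 24
add 6: running sum 22 < 24
add 1: running sum 23 < 24
end 6: [7, 1, 6, 1, 11] sum 26, len 5
end 7: [1, 6, 1, 11, 5] sum 24, len 5
end 8: [6, 1, 11, 5, 5] sum 28, len 5
end 9: [11, 5, 5, 8] sum 29, len 4
end 10: [11, 5, 5, 8, 5] sum 34, len 5
end 11: [5, 5, 8, 5, 2] sum 25, len 5
Shortest qualifying length: 4.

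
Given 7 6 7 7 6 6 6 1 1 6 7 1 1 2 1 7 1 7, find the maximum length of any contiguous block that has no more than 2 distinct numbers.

7

[7] 1 distinct, len 1
[7, 6] 2 distinct, len 2
[7, 6, 7] 2 distinct, len 3
[7, 6, 7, 7] 2 distinct, len 4
[7, 6, 7, 7, 6] 2 distinct, len 5
[7, 6, 7, 7, 6, 6] 2 distinct, len 6
[7, 6, 7, 7, 6, 6, 6] 2 distinct, len 7
[6, 6, 6, 1] 2 distinct, len 4
[6, 6, 6, 1, 1] 2 distinct, len 5
[6, 6, 6, 1, 1, 6] 2 distinct, len 6
[6, 7] 2 distinct, len 2
[7, 1] 2 distinct, len 2
[7, 1, 1] 2 distinct, len 3
[1, 1, 2] 2 distinct, len 3
[1, 1, 2, 1] 2 distinct, len 4
[1, 7] 2 distinct, len 2
[1, 7, 1] 2 distinct, len 3
[1, 7, 1, 7] 2 distinct, len 4
Longest length with ≤2 distinct: 7.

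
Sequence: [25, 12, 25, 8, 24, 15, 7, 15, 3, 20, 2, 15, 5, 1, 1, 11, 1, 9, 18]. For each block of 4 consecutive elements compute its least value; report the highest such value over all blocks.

8

[25, 12, 25, 8] → min 8
[12, 25, 8, 24] → min 8
[25, 8, 24, 15] → min 8
[8, 24, 15, 7] → min 7
[24, 15, 7, 15] → min 7
[15, 7, 15, 3] → min 3
[7, 15, 3, 20] → min 3
[15, 3, 20, 2] → min 2
[3, 20, 2, 15] → min 2
[20, 2, 15, 5] → min 2
[2, 15, 5, 1] → min 1
[15, 5, 1, 1] → min 1
[5, 1, 1, 11] → min 1
[1, 1, 11, 1] → min 1
[1, 11, 1, 9] → min 1
[11, 1, 9, 18] → min 1
Highest of these is 8.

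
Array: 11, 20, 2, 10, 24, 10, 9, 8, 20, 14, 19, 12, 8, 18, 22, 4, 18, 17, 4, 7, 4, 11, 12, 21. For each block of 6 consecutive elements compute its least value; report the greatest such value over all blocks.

[11, 20, 2, 10, 24, 10] → min 2
[20, 2, 10, 24, 10, 9] → min 2
[2, 10, 24, 10, 9, 8] → min 2
[10, 24, 10, 9, 8, 20] → min 8
[24, 10, 9, 8, 20, 14] → min 8
[10, 9, 8, 20, 14, 19] → min 8
[9, 8, 20, 14, 19, 12] → min 8
[8, 20, 14, 19, 12, 8] → min 8
[20, 14, 19, 12, 8, 18] → min 8
[14, 19, 12, 8, 18, 22] → min 8
[19, 12, 8, 18, 22, 4] → min 4
[12, 8, 18, 22, 4, 18] → min 4
[8, 18, 22, 4, 18, 17] → min 4
[18, 22, 4, 18, 17, 4] → min 4
[22, 4, 18, 17, 4, 7] → min 4
[4, 18, 17, 4, 7, 4] → min 4
[18, 17, 4, 7, 4, 11] → min 4
[17, 4, 7, 4, 11, 12] → min 4
[4, 7, 4, 11, 12, 21] → min 4
Greatest of these is 8.

8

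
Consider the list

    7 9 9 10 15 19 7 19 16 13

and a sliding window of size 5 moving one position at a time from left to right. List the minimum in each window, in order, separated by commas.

7, 9, 7, 7, 7, 7

[7, 9, 9, 10, 15] → min 7
[9, 9, 10, 15, 19] → min 9
[9, 10, 15, 19, 7] → min 7
[10, 15, 19, 7, 19] → min 7
[15, 19, 7, 19, 16] → min 7
[19, 7, 19, 16, 13] → min 7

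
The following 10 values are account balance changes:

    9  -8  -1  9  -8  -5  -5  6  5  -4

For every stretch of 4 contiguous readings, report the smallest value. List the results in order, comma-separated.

-8, -8, -8, -8, -8, -5, -5

9 -8 -1 9 → min -8
-8 -1 9 -8 → min -8
-1 9 -8 -5 → min -8
9 -8 -5 -5 → min -8
-8 -5 -5 6 → min -8
-5 -5 6 5 → min -5
-5 6 5 -4 → min -5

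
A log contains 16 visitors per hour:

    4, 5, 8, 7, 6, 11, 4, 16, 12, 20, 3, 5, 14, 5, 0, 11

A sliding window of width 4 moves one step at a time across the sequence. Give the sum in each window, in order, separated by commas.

24, 26, 32, 28, 37, 43, 52, 51, 40, 42, 27, 24, 30

[4, 5, 8, 7] → sum 24
[5, 8, 7, 6] → sum 26
[8, 7, 6, 11] → sum 32
[7, 6, 11, 4] → sum 28
[6, 11, 4, 16] → sum 37
[11, 4, 16, 12] → sum 43
[4, 16, 12, 20] → sum 52
[16, 12, 20, 3] → sum 51
[12, 20, 3, 5] → sum 40
[20, 3, 5, 14] → sum 42
[3, 5, 14, 5] → sum 27
[5, 14, 5, 0] → sum 24
[14, 5, 0, 11] → sum 30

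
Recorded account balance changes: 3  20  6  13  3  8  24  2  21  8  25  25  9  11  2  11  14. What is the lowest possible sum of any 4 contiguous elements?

Window sums for each of the 14 positions:
3 20 6 13 → sum 42
20 6 13 3 → sum 42
6 13 3 8 → sum 30
13 3 8 24 → sum 48
3 8 24 2 → sum 37
8 24 2 21 → sum 55
24 2 21 8 → sum 55
2 21 8 25 → sum 56
21 8 25 25 → sum 79
8 25 25 9 → sum 67
25 25 9 11 → sum 70
25 9 11 2 → sum 47
9 11 2 11 → sum 33
11 2 11 14 → sum 38
Lowest of these is 30.

30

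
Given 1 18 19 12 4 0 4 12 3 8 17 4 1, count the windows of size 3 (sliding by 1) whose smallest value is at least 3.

1 18 19 → min 1
18 19 12 → min 12  ≥ 3 ✓
19 12 4 → min 4  ≥ 3 ✓
12 4 0 → min 0
4 0 4 → min 0
0 4 12 → min 0
4 12 3 → min 3  ≥ 3 ✓
12 3 8 → min 3  ≥ 3 ✓
3 8 17 → min 3  ≥ 3 ✓
8 17 4 → min 4  ≥ 3 ✓
17 4 1 → min 1
6 windows satisfy the condition.

6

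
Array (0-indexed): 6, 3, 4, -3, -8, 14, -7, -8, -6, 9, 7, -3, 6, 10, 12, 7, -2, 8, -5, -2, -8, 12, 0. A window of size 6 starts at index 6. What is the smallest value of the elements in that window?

-8

Elements at indices 6..11: -7, -8, -6, 9, 7, -3
min(-7, -8, -6, 9, 7, -3) = -8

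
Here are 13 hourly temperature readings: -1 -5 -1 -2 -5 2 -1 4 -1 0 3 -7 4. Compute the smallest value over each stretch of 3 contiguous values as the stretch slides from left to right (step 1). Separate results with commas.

-5, -5, -5, -5, -5, -1, -1, -1, -1, -7, -7

[-1, -5, -1] → min -5
[-5, -1, -2] → min -5
[-1, -2, -5] → min -5
[-2, -5, 2] → min -5
[-5, 2, -1] → min -5
[2, -1, 4] → min -1
[-1, 4, -1] → min -1
[4, -1, 0] → min -1
[-1, 0, 3] → min -1
[0, 3, -7] → min -7
[3, -7, 4] → min -7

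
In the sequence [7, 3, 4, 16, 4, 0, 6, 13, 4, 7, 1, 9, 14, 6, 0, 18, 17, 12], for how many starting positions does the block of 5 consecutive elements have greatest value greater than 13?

10

[7, 3, 4, 16, 4] → max 16  > 13 ✓
[3, 4, 16, 4, 0] → max 16  > 13 ✓
[4, 16, 4, 0, 6] → max 16  > 13 ✓
[16, 4, 0, 6, 13] → max 16  > 13 ✓
[4, 0, 6, 13, 4] → max 13
[0, 6, 13, 4, 7] → max 13
[6, 13, 4, 7, 1] → max 13
[13, 4, 7, 1, 9] → max 13
[4, 7, 1, 9, 14] → max 14  > 13 ✓
[7, 1, 9, 14, 6] → max 14  > 13 ✓
[1, 9, 14, 6, 0] → max 14  > 13 ✓
[9, 14, 6, 0, 18] → max 18  > 13 ✓
[14, 6, 0, 18, 17] → max 18  > 13 ✓
[6, 0, 18, 17, 12] → max 18  > 13 ✓
10 windows satisfy the condition.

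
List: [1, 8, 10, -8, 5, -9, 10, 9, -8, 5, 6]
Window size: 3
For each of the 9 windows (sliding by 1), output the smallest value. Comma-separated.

1 8 10 → min 1
8 10 -8 → min -8
10 -8 5 → min -8
-8 5 -9 → min -9
5 -9 10 → min -9
-9 10 9 → min -9
10 9 -8 → min -8
9 -8 5 → min -8
-8 5 6 → min -8

1, -8, -8, -9, -9, -9, -8, -8, -8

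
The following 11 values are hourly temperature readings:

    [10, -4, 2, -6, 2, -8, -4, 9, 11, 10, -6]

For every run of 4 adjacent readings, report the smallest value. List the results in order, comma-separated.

Sliding a size-4 window across the 11 values:
[10, -4, 2, -6] → min -6
[-4, 2, -6, 2] → min -6
[2, -6, 2, -8] → min -8
[-6, 2, -8, -4] → min -8
[2, -8, -4, 9] → min -8
[-8, -4, 9, 11] → min -8
[-4, 9, 11, 10] → min -4
[9, 11, 10, -6] → min -6

-6, -6, -8, -8, -8, -8, -4, -6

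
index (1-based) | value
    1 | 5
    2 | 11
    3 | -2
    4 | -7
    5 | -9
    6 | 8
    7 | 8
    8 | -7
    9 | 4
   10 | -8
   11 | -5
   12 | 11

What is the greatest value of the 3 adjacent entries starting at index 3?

Elements at indices 3..5: -2, -7, -9
max(-2, -7, -9) = -2

-2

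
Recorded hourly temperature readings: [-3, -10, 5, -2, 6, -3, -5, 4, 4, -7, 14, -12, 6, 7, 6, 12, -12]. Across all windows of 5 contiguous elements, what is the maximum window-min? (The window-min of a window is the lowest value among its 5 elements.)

-3 -10 5 -2 6 → min -10
-10 5 -2 6 -3 → min -10
5 -2 6 -3 -5 → min -5
-2 6 -3 -5 4 → min -5
6 -3 -5 4 4 → min -5
-3 -5 4 4 -7 → min -7
-5 4 4 -7 14 → min -7
4 4 -7 14 -12 → min -12
4 -7 14 -12 6 → min -12
-7 14 -12 6 7 → min -12
14 -12 6 7 6 → min -12
-12 6 7 6 12 → min -12
6 7 6 12 -12 → min -12
Maximum of these is -5.

-5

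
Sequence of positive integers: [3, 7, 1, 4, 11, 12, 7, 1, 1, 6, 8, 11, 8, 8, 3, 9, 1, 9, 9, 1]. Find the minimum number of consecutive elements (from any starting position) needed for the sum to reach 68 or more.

10

add 3: running sum 3 < 68
add 7: running sum 10 < 68
add 1: running sum 11 < 68
add 4: running sum 15 < 68
add 11: running sum 26 < 68
add 12: running sum 38 < 68
add 7: running sum 45 < 68
add 1: running sum 46 < 68
add 1: running sum 47 < 68
add 6: running sum 53 < 68
add 8: running sum 61 < 68
add 11: shortest ending here [7, 1, 4, 11, 12, 7, 1, 1, 6, 8, 11] sum 69, len 11
add 8: shortest ending here [4, 11, 12, 7, 1, 1, 6, 8, 11, 8] sum 69, len 10
add 8: shortest ending here [11, 12, 7, 1, 1, 6, 8, 11, 8, 8] sum 73, len 10
add 3: shortest ending here [11, 12, 7, 1, 1, 6, 8, 11, 8, 8, 3] sum 76, len 11
add 9: shortest ending here [12, 7, 1, 1, 6, 8, 11, 8, 8, 3, 9] sum 74, len 11
add 1: shortest ending here [12, 7, 1, 1, 6, 8, 11, 8, 8, 3, 9, 1] sum 75, len 12
add 9: shortest ending here [7, 1, 1, 6, 8, 11, 8, 8, 3, 9, 1, 9] sum 72, len 12
add 9: shortest ending here [6, 8, 11, 8, 8, 3, 9, 1, 9, 9] sum 72, len 10
add 1: shortest ending here [6, 8, 11, 8, 8, 3, 9, 1, 9, 9, 1] sum 73, len 11
Shortest qualifying length: 10.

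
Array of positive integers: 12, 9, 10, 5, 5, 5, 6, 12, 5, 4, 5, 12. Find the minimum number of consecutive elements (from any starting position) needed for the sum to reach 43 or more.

add 12: running sum 12 < 43
add 9: running sum 21 < 43
add 10: running sum 31 < 43
add 5: running sum 36 < 43
add 5: running sum 41 < 43
end 5: [12, 9, 10, 5, 5, 5] sum 46, len 6
end 6: [12, 9, 10, 5, 5, 5, 6] sum 52, len 7
end 7: [10, 5, 5, 5, 6, 12] sum 43, len 6
end 8: [10, 5, 5, 5, 6, 12, 5] sum 48, len 7
end 9: [10, 5, 5, 5, 6, 12, 5, 4] sum 52, len 8
end 10: [5, 5, 5, 6, 12, 5, 4, 5] sum 47, len 8
end 11: [6, 12, 5, 4, 5, 12] sum 44, len 6
Shortest qualifying length: 6.

6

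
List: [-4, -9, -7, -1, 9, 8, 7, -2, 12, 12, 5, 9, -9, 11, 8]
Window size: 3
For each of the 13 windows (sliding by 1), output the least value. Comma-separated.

(-4, -9, -7) → min -9
(-9, -7, -1) → min -9
(-7, -1, 9) → min -7
(-1, 9, 8) → min -1
(9, 8, 7) → min 7
(8, 7, -2) → min -2
(7, -2, 12) → min -2
(-2, 12, 12) → min -2
(12, 12, 5) → min 5
(12, 5, 9) → min 5
(5, 9, -9) → min -9
(9, -9, 11) → min -9
(-9, 11, 8) → min -9

-9, -9, -7, -1, 7, -2, -2, -2, 5, 5, -9, -9, -9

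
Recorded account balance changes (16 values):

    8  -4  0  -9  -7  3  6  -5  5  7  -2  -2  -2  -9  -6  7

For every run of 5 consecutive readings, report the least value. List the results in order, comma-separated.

-9, -9, -9, -9, -7, -5, -5, -5, -2, -9, -9, -9

Sliding a size-5 window across the 16 values:
8 -4 0 -9 -7 → min -9
-4 0 -9 -7 3 → min -9
0 -9 -7 3 6 → min -9
-9 -7 3 6 -5 → min -9
-7 3 6 -5 5 → min -7
3 6 -5 5 7 → min -5
6 -5 5 7 -2 → min -5
-5 5 7 -2 -2 → min -5
5 7 -2 -2 -2 → min -2
7 -2 -2 -2 -9 → min -9
-2 -2 -2 -9 -6 → min -9
-2 -2 -9 -6 7 → min -9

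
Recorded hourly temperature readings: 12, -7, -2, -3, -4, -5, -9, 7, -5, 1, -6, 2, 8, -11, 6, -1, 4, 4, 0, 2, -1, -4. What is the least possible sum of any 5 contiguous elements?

(12, -7, -2, -3, -4) → sum -4
(-7, -2, -3, -4, -5) → sum -21
(-2, -3, -4, -5, -9) → sum -23
(-3, -4, -5, -9, 7) → sum -14
(-4, -5, -9, 7, -5) → sum -16
(-5, -9, 7, -5, 1) → sum -11
(-9, 7, -5, 1, -6) → sum -12
(7, -5, 1, -6, 2) → sum -1
(-5, 1, -6, 2, 8) → sum 0
(1, -6, 2, 8, -11) → sum -6
(-6, 2, 8, -11, 6) → sum -1
(2, 8, -11, 6, -1) → sum 4
(8, -11, 6, -1, 4) → sum 6
(-11, 6, -1, 4, 4) → sum 2
(6, -1, 4, 4, 0) → sum 13
(-1, 4, 4, 0, 2) → sum 9
(4, 4, 0, 2, -1) → sum 9
(4, 0, 2, -1, -4) → sum 1
Least of these is -23.

-23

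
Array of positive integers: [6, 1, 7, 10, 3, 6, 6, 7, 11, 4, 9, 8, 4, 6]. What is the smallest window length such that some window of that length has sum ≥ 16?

2

add 6: running sum 6 < 16
add 1: running sum 7 < 16
add 7: running sum 14 < 16
add 10: shortest ending here [7, 10] sum 17, len 2
add 3: shortest ending here [7, 10, 3] sum 20, len 3
add 6: shortest ending here [10, 3, 6] sum 19, len 3
add 6: shortest ending here [10, 3, 6, 6] sum 25, len 4
add 7: shortest ending here [6, 6, 7] sum 19, len 3
add 11: shortest ending here [7, 11] sum 18, len 2
add 4: shortest ending here [7, 11, 4] sum 22, len 3
add 9: shortest ending here [11, 4, 9] sum 24, len 3
add 8: shortest ending here [9, 8] sum 17, len 2
add 4: shortest ending here [9, 8, 4] sum 21, len 3
add 6: shortest ending here [8, 4, 6] sum 18, len 3
Shortest qualifying length: 2.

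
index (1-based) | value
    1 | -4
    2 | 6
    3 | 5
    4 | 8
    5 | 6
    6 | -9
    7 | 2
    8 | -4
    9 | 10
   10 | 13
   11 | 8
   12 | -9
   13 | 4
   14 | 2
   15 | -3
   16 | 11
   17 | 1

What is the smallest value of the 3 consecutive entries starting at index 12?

Elements at indices 12..14: -9, 4, 2
min(-9, 4, 2) = -9

-9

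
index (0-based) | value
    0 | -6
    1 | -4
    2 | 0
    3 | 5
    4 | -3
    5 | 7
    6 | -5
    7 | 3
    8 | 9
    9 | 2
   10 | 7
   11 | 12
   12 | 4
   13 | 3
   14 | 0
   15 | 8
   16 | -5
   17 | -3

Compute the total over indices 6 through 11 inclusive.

28

Elements at indices 6..11: -5, 3, 9, 2, 7, 12
sum(-5, 3, 9, 2, 7, 12) = 28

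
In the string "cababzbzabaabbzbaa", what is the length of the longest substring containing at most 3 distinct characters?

17

add c: window [c] (1 distinct), len 1
add a: window [c, a] (2 distinct), len 2
add b: window [c, a, b] (3 distinct), len 3
add a: window [c, a, b, a] (3 distinct), len 4
add b: window [c, a, b, a, b] (3 distinct), len 5
add z: window [a, b, a, b, z] (3 distinct), len 5
add b: window [a, b, a, b, z, b] (3 distinct), len 6
add z: window [a, b, a, b, z, b, z] (3 distinct), len 7
add a: window [a, b, a, b, z, b, z, a] (3 distinct), len 8
add b: window [a, b, a, b, z, b, z, a, b] (3 distinct), len 9
add a: window [a, b, a, b, z, b, z, a, b, a] (3 distinct), len 10
add a: window [a, b, a, b, z, b, z, a, b, a, a] (3 distinct), len 11
add b: window [a, b, a, b, z, b, z, a, b, a, a, b] (3 distinct), len 12
add b: window [a, b, a, b, z, b, z, a, b, a, a, b, b] (3 distinct), len 13
add z: window [a, b, a, b, z, b, z, a, b, a, a, b, b, z] (3 distinct), len 14
add b: window [a, b, a, b, z, b, z, a, b, a, a, b, b, z, b] (3 distinct), len 15
add a: window [a, b, a, b, z, b, z, a, b, a, a, b, b, z, b, a] (3 distinct), len 16
add a: window [a, b, a, b, z, b, z, a, b, a, a, b, b, z, b, a, a] (3 distinct), len 17
Longest length with ≤3 distinct: 17.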